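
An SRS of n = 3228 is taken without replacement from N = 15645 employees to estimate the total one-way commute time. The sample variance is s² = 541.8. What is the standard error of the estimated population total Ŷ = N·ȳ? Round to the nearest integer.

5710

Var(Ŷ) = N²·Var(ȳ) = N²·(1 − n/N)·s²/n.
f = 3228/15645 = 0.20632790; Var(ȳ) = 0.79367210·541.8/3228 = 0.13321299.
Var(Ŷ) = 15645² · 0.13321299 = 3.2606014 × 10^7.
SE(Ŷ) = √(3.2606014 × 10^7) = 5710.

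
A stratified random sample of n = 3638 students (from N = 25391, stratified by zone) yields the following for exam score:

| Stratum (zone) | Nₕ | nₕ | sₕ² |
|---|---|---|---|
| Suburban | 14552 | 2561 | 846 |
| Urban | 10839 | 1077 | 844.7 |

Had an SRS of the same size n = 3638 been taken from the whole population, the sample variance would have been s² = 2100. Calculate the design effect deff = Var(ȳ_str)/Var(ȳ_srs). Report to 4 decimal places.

0.4411

Var(ȳ_str) = Σ Wₕ²(1−fₕ)sₕ²/nₕ with Wₕ = Nₕ/25391:
  Suburban: (14552/25391)²·(1−2561/14552)·846/2561 = 0.089408593
  Urban: (10839/25391)²·(1−1077/10839)·844.7/1077 = 0.12872272
  → Var(ȳ_str) = 0.21813131.
Var(ȳ_srs) = (1 − 3638/25391)·2100/3638 = 0.49453377.
deff = 0.21813131 / 0.49453377 = 0.4411.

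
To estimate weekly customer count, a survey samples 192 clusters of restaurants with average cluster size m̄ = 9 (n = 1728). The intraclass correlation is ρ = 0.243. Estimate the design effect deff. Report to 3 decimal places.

deff = 1 + (9 − 1)·0.243 = 1 + 1.944 = 2.944.

2.944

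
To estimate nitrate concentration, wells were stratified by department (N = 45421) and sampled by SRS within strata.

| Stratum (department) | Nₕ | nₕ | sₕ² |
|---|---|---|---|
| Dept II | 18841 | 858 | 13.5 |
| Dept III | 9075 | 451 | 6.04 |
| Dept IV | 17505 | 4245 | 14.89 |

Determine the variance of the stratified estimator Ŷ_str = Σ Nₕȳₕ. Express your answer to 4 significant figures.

Var(Ŷ_str) = Σₕ Nₕ²(1 − fₕ)sₕ²/nₕ.
Dept II: 18841²·(1 − 858/18841)·13.5/858 = 5.3310478 × 10^6.
Dept III: 9075²·(1 − 451/9075)·6.04/451 = 1.0481315 × 10^6.
Dept IV: 17505²·(1 − 4245/17505)·14.89/4245 = 814184.15.
Sum = 7.1933635 × 10^6.

7.193 × 10^6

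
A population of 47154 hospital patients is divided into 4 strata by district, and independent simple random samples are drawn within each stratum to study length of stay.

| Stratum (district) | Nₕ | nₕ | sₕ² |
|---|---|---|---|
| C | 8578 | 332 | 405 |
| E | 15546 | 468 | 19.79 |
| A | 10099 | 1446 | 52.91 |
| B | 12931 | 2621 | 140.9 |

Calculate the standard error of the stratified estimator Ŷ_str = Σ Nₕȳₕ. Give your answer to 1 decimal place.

Var(Ŷ_str) = Σₕ Nₕ²(1 − fₕ)sₕ²/nₕ.
C: 8578²·(1 − 332/8578)·405/332 = 8.6287187 × 10^7.
E: 15546²·(1 − 468/15546)·19.79/468 = 9.912024 × 10^6.
A: 10099²·(1 − 1446/10099)·52.91/1446 = 3.1975294 × 10^6.
B: 12931²·(1 − 2621/12931)·140.9/2621 = 7.1669562 × 10^6.
Sum = 1.065637 × 10^8.
SE = √(1.065637 × 10^8) = 10323.0.

10323.0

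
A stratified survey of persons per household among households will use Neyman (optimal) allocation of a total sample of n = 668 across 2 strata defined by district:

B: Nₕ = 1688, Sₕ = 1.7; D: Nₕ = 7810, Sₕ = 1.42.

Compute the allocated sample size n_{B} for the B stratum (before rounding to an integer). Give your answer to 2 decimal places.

Neyman allocation: nₕ = n·NₕSₕ / Σⱼ NⱼSⱼ.
Σ NⱼSⱼ = 1688·1.7 + 7810·1.42 = 13959.8.
n_{B} = 668·1688·1.7 / 13959.8 = 137.32.

137.32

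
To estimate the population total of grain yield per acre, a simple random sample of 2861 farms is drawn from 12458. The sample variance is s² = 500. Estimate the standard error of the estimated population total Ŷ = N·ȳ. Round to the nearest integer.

4571

Var(Ŷ) = N²·Var(ȳ) = N²·(1 − n/N)·s²/n.
f = 2861/12458 = 0.22965163; Var(ȳ) = 0.77034837·500/2861 = 0.13462922.
Var(Ŷ) = 12458² · 0.13462922 = 2.0894692 × 10^7.
SE(Ŷ) = √(2.0894692 × 10^7) = 4571.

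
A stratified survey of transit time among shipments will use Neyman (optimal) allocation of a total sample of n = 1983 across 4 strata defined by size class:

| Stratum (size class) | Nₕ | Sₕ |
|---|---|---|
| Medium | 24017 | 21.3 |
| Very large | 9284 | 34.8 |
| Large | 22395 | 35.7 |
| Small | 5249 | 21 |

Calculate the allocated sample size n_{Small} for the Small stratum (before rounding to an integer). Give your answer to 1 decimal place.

125.3

Neyman allocation: nₕ = n·NₕSₕ / Σⱼ NⱼSⱼ.
Σ NⱼSⱼ = 24017·21.3 + 9284·34.8 + 22395·35.7 + 5249·21 = 1.7443758 × 10^6.
n_{Small} = 1983·5249·21 / (1.7443758 × 10^6) = 125.3.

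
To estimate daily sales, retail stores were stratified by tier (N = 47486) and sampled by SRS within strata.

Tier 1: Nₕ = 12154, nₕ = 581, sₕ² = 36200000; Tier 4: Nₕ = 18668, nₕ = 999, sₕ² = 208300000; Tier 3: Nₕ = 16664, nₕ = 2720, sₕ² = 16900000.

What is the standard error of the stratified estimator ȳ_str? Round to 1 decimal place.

Var(ȳ_str) = Σₕ Wₕ²(1 − fₕ)sₕ²/nₕ with Wₕ = Nₕ/N, N = 47486.
Tier 1: Wₕ = 0.25594912; term = 0.25594912²·(1 − 0.04780319)·36200000/581 = 3886.5696.
Tier 4: Wₕ = 0.39312640; term = 0.39312640²·(1 − 0.05351403)·208300000/999 = 30500.178.
Tier 3: Wₕ = 0.35092448; term = 0.35092448²·(1 − 0.16322612)·16900000/2720 = 640.25541.
Sum = 35027.003.
SE = √(35027.003) = 187.2.

187.2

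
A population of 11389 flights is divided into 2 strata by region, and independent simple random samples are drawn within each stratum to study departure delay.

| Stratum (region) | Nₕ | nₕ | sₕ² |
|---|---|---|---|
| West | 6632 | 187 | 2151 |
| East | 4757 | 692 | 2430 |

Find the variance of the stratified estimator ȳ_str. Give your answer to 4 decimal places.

4.3140

Var(ȳ_str) = Σₕ Wₕ²(1 − fₕ)sₕ²/nₕ with Wₕ = Nₕ/N, N = 11389.
West: Wₕ = 0.58231627; term = 0.58231627²·(1 − 0.02819662)·2151/187 = 3.7904874.
East: Wₕ = 0.41768373; term = 0.41768373²·(1 − 0.14546983)·2430/692 = 0.52350724.
Sum = 4.3139946.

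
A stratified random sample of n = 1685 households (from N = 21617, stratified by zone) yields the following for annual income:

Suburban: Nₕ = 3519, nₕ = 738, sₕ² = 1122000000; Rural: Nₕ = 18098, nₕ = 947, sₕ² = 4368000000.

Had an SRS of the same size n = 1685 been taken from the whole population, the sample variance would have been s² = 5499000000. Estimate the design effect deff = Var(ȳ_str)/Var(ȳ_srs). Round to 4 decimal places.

Var(ȳ_str) = Σ Wₕ²(1−fₕ)sₕ²/nₕ with Wₕ = Nₕ/21617:
  Suburban: (3519/21617)²·(1−738/3519)·1122000000/738 = 31839.476
  Rural: (18098/21617)²·(1−947/18098)·4368000000/947 = 3.06381 × 10^6
  → Var(ȳ_str) = 3.0956495 × 10^6.
Var(ȳ_srs) = (1 − 1685/21617)·5499000000/1685 = 3.0091184 × 10^6.
deff = (3.0956495 × 10^6) / (3.0091184 × 10^6) = 1.0288.

1.0288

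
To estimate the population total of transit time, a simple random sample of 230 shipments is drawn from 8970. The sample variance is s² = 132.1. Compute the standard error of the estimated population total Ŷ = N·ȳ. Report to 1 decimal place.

Var(Ŷ) = N²·Var(ȳ) = N²·(1 − n/N)·s²/n.
f = 230/8970 = 0.02564103; Var(ȳ) = 0.97435897·132.1/230 = 0.55962096.
Var(Ŷ) = 8970² · 0.55962096 = 4.5027606 × 10^7.
SE(Ŷ) = √(4.5027606 × 10^7) = 6710.3.

6710.3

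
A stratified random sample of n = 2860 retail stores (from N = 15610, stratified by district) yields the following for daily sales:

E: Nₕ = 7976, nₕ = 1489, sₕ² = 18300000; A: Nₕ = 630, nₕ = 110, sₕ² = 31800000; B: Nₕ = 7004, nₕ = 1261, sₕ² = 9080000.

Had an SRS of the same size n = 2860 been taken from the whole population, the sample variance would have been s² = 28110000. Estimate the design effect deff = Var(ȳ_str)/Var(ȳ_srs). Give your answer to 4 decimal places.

Var(ȳ_str) = Σ Wₕ²(1−fₕ)sₕ²/nₕ with Wₕ = Nₕ/15610:
  E: (7976/15610)²·(1−1489/7976)·18300000/1489 = 2609.6342
  A: (630/15610)²·(1−110/630)·31800000/110 = 388.66239
  B: (7004/15610)²·(1−1261/7004)·9080000/1261 = 1188.6388
  → Var(ȳ_str) = 4186.9354.
Var(ȳ_srs) = (1 − 2860/15610)·28110000/2860 = 8027.9026.
deff = 4186.9354 / 8027.9026 = 0.5215.

0.5215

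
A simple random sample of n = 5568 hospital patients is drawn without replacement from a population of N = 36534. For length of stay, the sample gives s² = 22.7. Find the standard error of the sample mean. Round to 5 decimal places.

0.05878

Under SRS without replacement, Var(ȳ) = (1 − f)·s²/n with f = n/N = 5568/36534 = 0.15240598.
Var(ȳ) = (1 − 0.15240598)·22.7/5568 = 0.84759402·0.0040768678 = 0.0034555288.
SE(ȳ) = √(0.0034555288) = 0.05878.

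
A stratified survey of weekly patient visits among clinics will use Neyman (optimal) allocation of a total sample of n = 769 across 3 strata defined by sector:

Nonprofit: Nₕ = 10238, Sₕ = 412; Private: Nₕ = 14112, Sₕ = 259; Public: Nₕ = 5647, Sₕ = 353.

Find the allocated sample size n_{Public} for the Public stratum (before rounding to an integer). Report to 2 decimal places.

155.37

Neyman allocation: nₕ = n·NₕSₕ / Σⱼ NⱼSⱼ.
Σ NⱼSⱼ = 10238·412 + 14112·259 + 5647·353 = 9.866455 × 10^6.
n_{Public} = 769·5647·353 / (9.866455 × 10^6) = 155.37.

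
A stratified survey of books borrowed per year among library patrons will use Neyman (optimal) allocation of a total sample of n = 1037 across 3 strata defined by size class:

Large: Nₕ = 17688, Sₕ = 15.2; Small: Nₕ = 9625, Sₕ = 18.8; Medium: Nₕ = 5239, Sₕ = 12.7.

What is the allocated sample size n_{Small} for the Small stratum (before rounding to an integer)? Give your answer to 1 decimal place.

Neyman allocation: nₕ = n·NₕSₕ / Σⱼ NⱼSⱼ.
Σ NⱼSⱼ = 17688·15.2 + 9625·18.8 + 5239·12.7 = 516342.9.
n_{Small} = 1037·9625·18.8 / 516342.9 = 363.4.

363.4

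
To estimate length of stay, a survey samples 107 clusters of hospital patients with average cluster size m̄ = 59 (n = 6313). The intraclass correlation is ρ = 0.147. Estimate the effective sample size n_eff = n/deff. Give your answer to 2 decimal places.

662.71

deff = 1 + (59 − 1)·0.147 = 1 + 8.526 = 9.526.
n_eff = 6313 / 9.526 = 662.71.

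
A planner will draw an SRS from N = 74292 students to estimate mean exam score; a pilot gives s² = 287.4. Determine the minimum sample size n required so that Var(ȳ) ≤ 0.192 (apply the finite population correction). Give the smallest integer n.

Without fpc, n₀ = s²/D = 287.4/0.192 = 1496.8750.
With fpc, (1 − n/N)·s²/n ≤ D requires n ≥ n₀/(1 + n₀/N) = 1496.8750/(1 + 1496.8750/74292) = 1467.3108.
Rounding up, n = 1468.

1468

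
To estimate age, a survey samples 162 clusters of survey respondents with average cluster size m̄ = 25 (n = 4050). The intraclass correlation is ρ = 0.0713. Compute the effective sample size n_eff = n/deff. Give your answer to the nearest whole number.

1494

deff = 1 + (25 − 1)·0.0713 = 1 + 1.7112 = 2.7112.
n_eff = 4050 / 2.7112 = 1494.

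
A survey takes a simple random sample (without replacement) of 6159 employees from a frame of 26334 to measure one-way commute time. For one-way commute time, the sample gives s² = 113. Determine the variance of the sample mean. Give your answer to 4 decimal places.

Under SRS without replacement, Var(ȳ) = (1 − f)·s²/n with f = n/N = 6159/26334 = 0.23388015.
Var(ȳ) = (1 − 0.23388015)·113/6159 = 0.76611985·0.018347134 = 0.014056104.

0.0141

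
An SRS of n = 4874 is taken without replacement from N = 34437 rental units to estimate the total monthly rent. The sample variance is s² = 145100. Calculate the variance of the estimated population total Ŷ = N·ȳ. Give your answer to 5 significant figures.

3.0308 × 10^10

Var(Ŷ) = N²·Var(ȳ) = N²·(1 − n/N)·s²/n.
f = 4874/34437 = 0.14153382; Var(ȳ) = 0.85846618·145100/4874 = 25.556718.
Var(Ŷ) = 34437² · 25.556718 = 3.030789 × 10^10.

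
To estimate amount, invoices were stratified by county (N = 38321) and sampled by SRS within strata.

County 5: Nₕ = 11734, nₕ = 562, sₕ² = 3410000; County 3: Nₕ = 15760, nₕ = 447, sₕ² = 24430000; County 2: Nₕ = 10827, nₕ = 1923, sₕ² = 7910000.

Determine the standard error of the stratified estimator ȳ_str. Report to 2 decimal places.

Var(ȳ_str) = Σₕ Wₕ²(1 − fₕ)sₕ²/nₕ with Wₕ = Nₕ/N, N = 38321.
County 5: Wₕ = 0.30620287; term = 0.30620287²·(1 − 0.04789501)·3410000/562 = 541.65332.
County 3: Wₕ = 0.41126275; term = 0.41126275²·(1 − 0.02836294)·24430000/447 = 8981.7047.
County 2: Wₕ = 0.28253438; term = 0.28253438²·(1 − 0.17761153)·7910000/1923 = 270.03299.
Sum = 9793.391.
SE = √(9793.391) = 98.96.

98.96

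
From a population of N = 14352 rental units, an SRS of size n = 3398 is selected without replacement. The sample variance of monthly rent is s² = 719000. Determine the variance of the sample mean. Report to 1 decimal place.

Under SRS without replacement, Var(ȳ) = (1 − f)·s²/n with f = n/N = 3398/14352 = 0.23676143.
Var(ȳ) = (1 − 0.23676143)·719000/3398 = 0.76323857·211.59506 = 161.49751.

161.5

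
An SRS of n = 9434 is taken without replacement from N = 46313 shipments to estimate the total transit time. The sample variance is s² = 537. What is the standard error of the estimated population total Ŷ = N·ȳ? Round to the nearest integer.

Var(Ŷ) = N²·Var(ȳ) = N²·(1 − n/N)·s²/n.
f = 9434/46313 = 0.20370090; Var(ȳ) = 0.79629910·537/9434 = 0.045326756.
Var(Ŷ) = 46313² · 0.045326756 = 9.7221086 × 10^7.
SE(Ŷ) = √(9.7221086 × 10^7) = 9860.

9860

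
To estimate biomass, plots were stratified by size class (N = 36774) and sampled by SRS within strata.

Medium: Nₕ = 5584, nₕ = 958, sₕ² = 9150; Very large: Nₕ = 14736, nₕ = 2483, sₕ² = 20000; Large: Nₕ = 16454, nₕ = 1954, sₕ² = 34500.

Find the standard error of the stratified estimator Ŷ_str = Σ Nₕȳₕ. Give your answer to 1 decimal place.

76899.5

Var(Ŷ_str) = Σₕ Nₕ²(1 − fₕ)sₕ²/nₕ.
Medium: 5584²·(1 − 958/5584)·9150/958 = 2.4672129 × 10^8.
Very large: 14736²·(1 − 2483/14736)·20000/2483 = 1.4543714 × 10^9.
Large: 16454²·(1 − 1954/16454)·34500/1954 = 4.2124429 × 10^9.
Sum = 5.9135356 × 10^9.
SE = √(5.9135356 × 10^9) = 76899.5.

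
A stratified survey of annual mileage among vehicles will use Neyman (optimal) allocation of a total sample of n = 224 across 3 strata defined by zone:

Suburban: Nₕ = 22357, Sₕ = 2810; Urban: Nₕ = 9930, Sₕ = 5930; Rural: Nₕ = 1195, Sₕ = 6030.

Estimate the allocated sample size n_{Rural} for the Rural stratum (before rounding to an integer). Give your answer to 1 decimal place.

Neyman allocation: nₕ = n·NₕSₕ / Σⱼ NⱼSⱼ.
Σ NⱼSⱼ = 22357·2810 + 9930·5930 + 1195·6030 = 1.2891392 × 10^8.
n_{Rural} = 224·1195·6030 / (1.2891392 × 10^8) = 12.5.

12.5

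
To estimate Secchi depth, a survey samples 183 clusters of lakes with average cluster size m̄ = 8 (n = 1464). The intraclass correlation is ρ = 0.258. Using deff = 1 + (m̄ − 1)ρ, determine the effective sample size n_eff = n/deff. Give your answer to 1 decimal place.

deff = 1 + (8 − 1)·0.258 = 1 + 1.806 = 2.806.
n_eff = 1464 / 2.806 = 521.7.

521.7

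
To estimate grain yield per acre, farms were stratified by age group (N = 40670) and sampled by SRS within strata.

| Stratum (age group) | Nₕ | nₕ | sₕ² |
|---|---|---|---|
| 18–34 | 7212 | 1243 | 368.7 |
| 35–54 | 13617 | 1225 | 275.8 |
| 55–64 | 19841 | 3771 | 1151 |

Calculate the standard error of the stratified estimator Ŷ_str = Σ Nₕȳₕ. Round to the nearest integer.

12169

Var(Ŷ_str) = Σₕ Nₕ²(1 − fₕ)sₕ²/nₕ.
18–34: 7212²·(1 − 1243/7212)·368.7/1243 = 1.2769071 × 10^7.
35–54: 13617²·(1 − 1225/13617)·275.8/1225 = 3.7991025 × 10^7.
55–64: 19841²·(1 − 3771/19841)·1151/3771 = 9.7319132 × 10^7.
Sum = 1.4807923 × 10^8.
SE = √(1.4807923 × 10^8) = 12169.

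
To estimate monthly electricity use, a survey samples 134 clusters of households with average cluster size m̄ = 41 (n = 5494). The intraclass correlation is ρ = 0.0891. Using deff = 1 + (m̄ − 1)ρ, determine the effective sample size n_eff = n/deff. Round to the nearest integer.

deff = 1 + (41 − 1)·0.0891 = 1 + 3.564 = 4.564.
n_eff = 5494 / 4.564 = 1204.

1204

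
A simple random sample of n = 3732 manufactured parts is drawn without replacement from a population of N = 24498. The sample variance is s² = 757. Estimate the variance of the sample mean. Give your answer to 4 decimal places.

Under SRS without replacement, Var(ȳ) = (1 − f)·s²/n with f = n/N = 3732/24498 = 0.15233897.
Var(ȳ) = (1 − 0.15233897)·757/3732 = 0.84766103·0.2028403 = 0.17193982.

0.1719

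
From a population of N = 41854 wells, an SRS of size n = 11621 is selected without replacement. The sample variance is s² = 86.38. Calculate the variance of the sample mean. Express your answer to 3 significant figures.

Under SRS without replacement, Var(ȳ) = (1 − f)·s²/n with f = n/N = 11621/41854 = 0.27765566.
Var(ȳ) = (1 − 0.27765566)·86.38/11621 = 0.72234434·0.0074330953 = 0.0053692543.

0.00537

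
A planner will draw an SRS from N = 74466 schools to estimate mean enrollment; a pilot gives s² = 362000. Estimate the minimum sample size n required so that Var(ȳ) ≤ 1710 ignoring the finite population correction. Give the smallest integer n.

Without fpc, n₀ = s²/D = 362000/1710 = 211.6959.
Rounding up, n = 212.

212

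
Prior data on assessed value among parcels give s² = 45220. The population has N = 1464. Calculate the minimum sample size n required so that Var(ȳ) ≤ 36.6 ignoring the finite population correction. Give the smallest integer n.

Without fpc, n₀ = s²/D = 45220/36.6 = 1235.5191.
Rounding up, n = 1236.

1236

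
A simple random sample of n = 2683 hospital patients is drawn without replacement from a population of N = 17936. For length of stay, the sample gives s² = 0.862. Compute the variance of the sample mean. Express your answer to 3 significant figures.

2.73 × 10^-4

Under SRS without replacement, Var(ȳ) = (1 − f)·s²/n with f = n/N = 2683/17936 = 0.14958742.
Var(ȳ) = (1 − 0.14958742)·0.862/2683 = 0.85041258·3.2128215 × 10^-4 = 2.7322238 × 10^-4.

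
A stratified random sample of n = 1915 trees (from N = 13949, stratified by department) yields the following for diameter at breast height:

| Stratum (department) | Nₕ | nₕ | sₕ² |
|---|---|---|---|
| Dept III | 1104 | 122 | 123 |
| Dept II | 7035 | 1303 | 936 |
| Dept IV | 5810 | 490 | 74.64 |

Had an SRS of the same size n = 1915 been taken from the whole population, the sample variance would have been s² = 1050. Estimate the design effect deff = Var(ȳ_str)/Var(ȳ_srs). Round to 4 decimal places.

0.3778

Var(ȳ_str) = Σ Wₕ²(1−fₕ)sₕ²/nₕ with Wₕ = Nₕ/13949:
  Dept III: (1104/13949)²·(1−122/1104)·123/122 = 0.0056174562
  Dept II: (7035/13949)²·(1−1303/7035)·936/1303 = 0.14887287
  Dept IV: (5810/13949)²·(1−490/5810)·74.64/490 = 0.024197872
  → Var(ȳ_str) = 0.1786882.
Var(ȳ_srs) = (1 − 1915/13949)·1050/1915 = 0.47302866.
deff = 0.1786882 / 0.47302866 = 0.3778.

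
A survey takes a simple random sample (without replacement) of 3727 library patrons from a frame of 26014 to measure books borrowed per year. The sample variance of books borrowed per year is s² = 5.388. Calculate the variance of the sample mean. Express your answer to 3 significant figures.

0.00124

Under SRS without replacement, Var(ȳ) = (1 − f)·s²/n with f = n/N = 3727/26014 = 0.14326901.
Var(ȳ) = (1 − 0.14326901)·5.388/3727 = 0.85673099·0.0014456668 = 0.0012385475.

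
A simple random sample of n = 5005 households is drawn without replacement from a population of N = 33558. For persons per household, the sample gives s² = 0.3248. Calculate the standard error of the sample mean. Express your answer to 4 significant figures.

0.007431

Under SRS without replacement, Var(ȳ) = (1 − f)·s²/n with f = n/N = 5005/33558 = 0.14914476.
Var(ȳ) = (1 − 0.14914476)·0.3248/5005 = 0.85085524·6.4895105 × 10^-5 = 5.521634 × 10^-5.
SE(ȳ) = √(5.521634 × 10^-5) = 0.007431.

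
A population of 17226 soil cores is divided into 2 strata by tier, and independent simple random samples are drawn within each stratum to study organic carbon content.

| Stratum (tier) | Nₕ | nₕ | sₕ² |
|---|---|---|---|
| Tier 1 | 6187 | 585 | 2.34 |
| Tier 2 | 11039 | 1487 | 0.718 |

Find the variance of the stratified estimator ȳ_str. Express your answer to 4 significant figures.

6.388 × 10^-4

Var(ȳ_str) = Σₕ Wₕ²(1 − fₕ)sₕ²/nₕ with Wₕ = Nₕ/N, N = 17226.
Tier 1: Wₕ = 0.35916638; term = 0.35916638²·(1 − 0.09455310)·2.34/585 = 4.6721236 × 10^-4.
Tier 2: Wₕ = 0.64083362; term = 0.64083362²·(1 − 0.13470423)·0.718/1487 = 1.7158078 × 10^-4.
Sum = 6.3879314 × 10^-4.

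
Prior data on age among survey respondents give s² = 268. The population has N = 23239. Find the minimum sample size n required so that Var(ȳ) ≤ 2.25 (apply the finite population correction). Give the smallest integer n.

119

Without fpc, n₀ = s²/D = 268/2.25 = 119.1111.
With fpc, (1 − n/N)·s²/n ≤ D requires n ≥ n₀/(1 + n₀/N) = 119.1111/(1 + 119.1111/23239) = 118.5037.
Rounding up, n = 119.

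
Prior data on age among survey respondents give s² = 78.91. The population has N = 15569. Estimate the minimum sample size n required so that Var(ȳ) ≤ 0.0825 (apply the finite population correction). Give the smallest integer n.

Without fpc, n₀ = s²/D = 78.91/0.0825 = 956.4848.
With fpc, (1 − n/N)·s²/n ≤ D requires n ≥ n₀/(1 + n₀/N) = 956.4848/(1 + 956.4848/15569) = 901.1241.
Rounding up, n = 902.

902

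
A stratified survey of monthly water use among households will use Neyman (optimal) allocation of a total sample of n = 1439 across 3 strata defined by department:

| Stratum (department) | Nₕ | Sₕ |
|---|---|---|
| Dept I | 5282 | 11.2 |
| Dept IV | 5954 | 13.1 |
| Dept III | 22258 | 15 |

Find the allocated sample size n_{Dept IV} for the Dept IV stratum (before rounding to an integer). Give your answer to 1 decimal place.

238.3

Neyman allocation: nₕ = n·NₕSₕ / Σⱼ NⱼSⱼ.
Σ NⱼSⱼ = 5282·11.2 + 5954·13.1 + 22258·15 = 471025.8.
n_{Dept IV} = 1439·5954·13.1 / 471025.8 = 238.3.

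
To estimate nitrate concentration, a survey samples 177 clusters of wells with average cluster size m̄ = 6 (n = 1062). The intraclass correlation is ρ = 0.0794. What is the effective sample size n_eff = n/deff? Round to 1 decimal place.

deff = 1 + (6 − 1)·0.0794 = 1 + 0.397 = 1.397.
n_eff = 1062 / 1.397 = 760.2.

760.2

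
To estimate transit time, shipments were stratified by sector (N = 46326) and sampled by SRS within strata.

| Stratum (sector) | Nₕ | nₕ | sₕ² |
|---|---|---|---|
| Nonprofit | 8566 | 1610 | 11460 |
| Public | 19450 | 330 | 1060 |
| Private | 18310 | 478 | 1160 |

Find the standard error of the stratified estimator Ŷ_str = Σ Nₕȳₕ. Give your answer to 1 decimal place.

49102.1

Var(Ŷ_str) = Σₕ Nₕ²(1 − fₕ)sₕ²/nₕ.
Nonprofit: 8566²·(1 − 1610/8566)·11460/1610 = 4.2412745 × 10^8.
Public: 19450²·(1 − 330/19450)·1060/330 = 1.1945365 × 10^9.
Private: 18310²·(1 − 478/18310)·1160/478 = 7.9235261 × 10^8.
Sum = 2.4110166 × 10^9.
SE = √(2.4110166 × 10^9) = 49102.1.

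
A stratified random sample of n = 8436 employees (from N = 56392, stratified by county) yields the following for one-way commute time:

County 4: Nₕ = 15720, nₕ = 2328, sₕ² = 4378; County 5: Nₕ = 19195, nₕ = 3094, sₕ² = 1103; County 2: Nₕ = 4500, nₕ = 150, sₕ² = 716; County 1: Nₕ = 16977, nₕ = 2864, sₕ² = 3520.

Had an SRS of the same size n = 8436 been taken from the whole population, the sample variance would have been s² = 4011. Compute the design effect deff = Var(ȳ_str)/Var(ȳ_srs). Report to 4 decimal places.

0.6953

Var(ȳ_str) = Σ Wₕ²(1−fₕ)sₕ²/nₕ with Wₕ = Nₕ/56392:
  County 4: (15720/56392)²·(1−2328/15720)·4378/2328 = 0.12449611
  County 5: (19195/56392)²·(1−3094/19195)·1103/3094 = 0.034646644
  County 2: (4500/56392)²·(1−150/4500)·716/150 = 0.029382486
  County 1: (16977/56392)²·(1−2864/16977)·3520/2864 = 0.092600844
  → Var(ȳ_str) = 0.28112608.
Var(ȳ_srs) = (1 − 8436/56392)·4011/8436 = 0.40433519.
deff = 0.28112608 / 0.40433519 = 0.6953.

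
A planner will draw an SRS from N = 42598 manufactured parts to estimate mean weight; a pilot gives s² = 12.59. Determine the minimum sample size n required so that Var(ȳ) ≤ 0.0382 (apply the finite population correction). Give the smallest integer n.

Without fpc, n₀ = s²/D = 12.59/0.0382 = 329.5812.
With fpc, (1 − n/N)·s²/n ≤ D requires n ≥ n₀/(1 + n₀/N) = 329.5812/(1 + 329.5812/42598) = 327.0508.
Rounding up, n = 328.

328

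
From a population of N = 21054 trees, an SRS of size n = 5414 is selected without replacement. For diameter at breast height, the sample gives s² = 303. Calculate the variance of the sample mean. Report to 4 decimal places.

Under SRS without replacement, Var(ȳ) = (1 − f)·s²/n with f = n/N = 5414/21054 = 0.25714829.
Var(ȳ) = (1 − 0.25714829)·303/5414 = 0.74285171·0.055966014 = 0.041574449.

0.0416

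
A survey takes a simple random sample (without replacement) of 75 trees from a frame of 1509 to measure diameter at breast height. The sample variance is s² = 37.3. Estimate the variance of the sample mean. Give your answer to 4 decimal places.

0.4726

Under SRS without replacement, Var(ȳ) = (1 − f)·s²/n with f = n/N = 75/1509 = 0.04970179.
Var(ȳ) = (1 − 0.04970179)·37.3/75 = 0.95029821·0.49733333 = 0.47261498.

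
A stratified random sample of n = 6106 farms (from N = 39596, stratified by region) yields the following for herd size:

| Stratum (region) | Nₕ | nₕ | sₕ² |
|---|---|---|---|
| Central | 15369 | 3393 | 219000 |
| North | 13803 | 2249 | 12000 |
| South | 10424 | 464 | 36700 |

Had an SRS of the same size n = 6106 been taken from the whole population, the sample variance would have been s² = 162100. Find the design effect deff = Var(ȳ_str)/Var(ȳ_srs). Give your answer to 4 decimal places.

Var(ȳ_str) = Σ Wₕ²(1−fₕ)sₕ²/nₕ with Wₕ = Nₕ/39596:
  Central: (15369/39596)²·(1−3393/15369)·219000/3393 = 7.5773094
  North: (13803/39596)²·(1−2249/13803)·12000/2249 = 0.54274397
  South: (10424/39596)²·(1−464/10424)·36700/464 = 5.2376828
  → Var(ȳ_str) = 13.357736.
Var(ȳ_srs) = (1 − 6106/39596)·162100/6106 = 22.45381.
deff = 13.357736 / 22.45381 = 0.5949.

0.5949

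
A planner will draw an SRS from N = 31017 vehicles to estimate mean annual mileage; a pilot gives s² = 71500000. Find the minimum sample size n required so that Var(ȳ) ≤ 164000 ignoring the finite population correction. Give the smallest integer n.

Without fpc, n₀ = s²/D = 71500000/164000 = 435.9756.
Rounding up, n = 436.

436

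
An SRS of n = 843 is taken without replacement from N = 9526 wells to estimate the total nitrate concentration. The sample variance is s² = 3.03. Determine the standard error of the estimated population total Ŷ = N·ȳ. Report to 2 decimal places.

545.25

Var(Ŷ) = N²·Var(ȳ) = N²·(1 − n/N)·s²/n.
f = 843/9526 = 0.08849465; Var(ȳ) = 0.91150535·3.03/843 = 0.0032762292.
Var(Ŷ) = 9526² · 0.0032762292 = 297300.36.
SE(Ŷ) = √(297300.36) = 545.25.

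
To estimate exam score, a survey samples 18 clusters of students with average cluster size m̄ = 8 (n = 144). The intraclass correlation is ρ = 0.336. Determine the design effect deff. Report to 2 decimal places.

3.35

deff = 1 + (8 − 1)·0.336 = 1 + 2.352 = 3.352.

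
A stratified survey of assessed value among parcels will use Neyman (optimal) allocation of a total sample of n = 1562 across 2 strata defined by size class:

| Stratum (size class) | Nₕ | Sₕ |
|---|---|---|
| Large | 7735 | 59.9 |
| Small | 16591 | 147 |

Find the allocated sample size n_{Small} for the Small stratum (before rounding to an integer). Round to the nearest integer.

1313

Neyman allocation: nₕ = n·NₕSₕ / Σⱼ NⱼSⱼ.
Σ NⱼSⱼ = 7735·59.9 + 16591·147 = 2.9022035 × 10^6.
n_{Small} = 1562·16591·147 / (2.9022035 × 10^6) = 1313.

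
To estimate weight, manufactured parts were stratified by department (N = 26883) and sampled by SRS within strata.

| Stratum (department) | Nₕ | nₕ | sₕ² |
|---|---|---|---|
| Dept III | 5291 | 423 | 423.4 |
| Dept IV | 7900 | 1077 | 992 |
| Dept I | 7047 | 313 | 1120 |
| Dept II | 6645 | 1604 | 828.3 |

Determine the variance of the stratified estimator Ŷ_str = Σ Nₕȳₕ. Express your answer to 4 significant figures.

2.625 × 10^8

Var(Ŷ_str) = Σₕ Nₕ²(1 − fₕ)sₕ²/nₕ.
Dept III: 5291²·(1 − 423/5291)·423.4/423 = 2.5780944 × 10^7.
Dept IV: 7900²·(1 − 1077/7900)·992/1077 = 4.964762 × 10^7.
Dept I: 7047²·(1 − 313/7047)·1120/313 = 1.6980523 × 10^8.
Dept II: 6645²·(1 − 1604/6645)·828.3/1604 = 1.7297964 × 10^7.
Sum = 2.6253176 × 10^8.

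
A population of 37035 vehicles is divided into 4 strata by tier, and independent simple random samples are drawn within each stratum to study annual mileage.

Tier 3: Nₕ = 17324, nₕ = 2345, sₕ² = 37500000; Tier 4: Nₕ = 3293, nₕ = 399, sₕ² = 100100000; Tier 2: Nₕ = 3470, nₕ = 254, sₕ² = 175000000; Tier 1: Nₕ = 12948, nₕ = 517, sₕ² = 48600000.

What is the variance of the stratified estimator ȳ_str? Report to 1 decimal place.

21405.6

Var(ȳ_str) = Σₕ Wₕ²(1 − fₕ)sₕ²/nₕ with Wₕ = Nₕ/N, N = 37035.
Tier 3: Wₕ = 0.46777373; term = 0.46777373²·(1 − 0.13536135)·37500000/2345 = 3025.483.
Tier 4: Wₕ = 0.08891589; term = 0.08891589²·(1 − 0.12116611)·100100000/399 = 1743.1178.
Tier 2: Wₕ = 0.09369515; term = 0.09369515²·(1 − 0.07319885)·175000000/254 = 5605.6393.
Tier 1: Wₕ = 0.34961523; term = 0.34961523²·(1 − 0.03992895)·48600000/517 = 11031.378.
Sum = 21405.618.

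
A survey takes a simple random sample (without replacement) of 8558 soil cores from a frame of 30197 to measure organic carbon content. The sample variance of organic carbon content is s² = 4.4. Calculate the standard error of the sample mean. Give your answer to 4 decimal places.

Under SRS without replacement, Var(ȳ) = (1 − f)·s²/n with f = n/N = 8558/30197 = 0.28340564.
Var(ȳ) = (1 − 0.28340564)·4.4/8558 = 0.71659436·5.1413882 × 10^-4 = 3.6842898 × 10^-4.
SE(ȳ) = √(3.6842898 × 10^-4) = 0.0192.

0.0192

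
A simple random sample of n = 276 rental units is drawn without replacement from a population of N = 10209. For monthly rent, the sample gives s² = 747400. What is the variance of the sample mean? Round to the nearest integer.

Under SRS without replacement, Var(ȳ) = (1 − f)·s²/n with f = n/N = 276/10209 = 0.02703497.
Var(ȳ) = (1 − 0.02703497)·747400/276 = 0.97296503·2707.971 = 2634.7611.

2635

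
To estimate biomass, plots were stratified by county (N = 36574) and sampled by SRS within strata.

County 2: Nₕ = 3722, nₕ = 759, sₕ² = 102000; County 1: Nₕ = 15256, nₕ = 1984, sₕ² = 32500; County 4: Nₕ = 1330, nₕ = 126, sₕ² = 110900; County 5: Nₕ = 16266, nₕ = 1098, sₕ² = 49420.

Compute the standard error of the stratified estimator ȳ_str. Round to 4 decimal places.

3.5976

Var(ȳ_str) = Σₕ Wₕ²(1 − fₕ)sₕ²/nₕ with Wₕ = Nₕ/N, N = 36574.
County 2: Wₕ = 0.10176628; term = 0.10176628²·(1 − 0.20392262)·102000/759 = 1.1079534.
County 1: Wₕ = 0.41712692; term = 0.41712692²·(1 − 0.13004719)·32500/1984 = 2.4795555.
County 4: Wₕ = 0.03636463; term = 0.03636463²·(1 − 0.09473684)·110900/126 = 1.0536448.
County 5: Wₕ = 0.44474217; term = 0.44474217²·(1 − 0.06750277)·49420/1098 = 8.3016528.
Sum = 12.942807.
SE = √(12.942807) = 3.5976.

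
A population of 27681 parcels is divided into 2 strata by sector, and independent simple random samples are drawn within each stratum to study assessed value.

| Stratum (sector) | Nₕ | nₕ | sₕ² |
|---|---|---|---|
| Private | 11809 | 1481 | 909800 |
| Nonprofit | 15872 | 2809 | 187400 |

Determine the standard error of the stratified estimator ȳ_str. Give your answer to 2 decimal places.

10.76

Var(ȳ_str) = Σₕ Wₕ²(1 − fₕ)sₕ²/nₕ with Wₕ = Nₕ/N, N = 27681.
Private: Wₕ = 0.42661031; term = 0.42661031²·(1 − 0.12541282)·909800/1481 = 97.781495.
Nonprofit: Wₕ = 0.57338969; term = 0.57338969²·(1 − 0.17697833)·187400/2809 = 18.052148.
Sum = 115.83364.
SE = √(115.83364) = 10.76.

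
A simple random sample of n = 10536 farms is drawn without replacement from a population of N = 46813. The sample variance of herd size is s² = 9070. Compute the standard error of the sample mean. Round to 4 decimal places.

0.8168

Under SRS without replacement, Var(ȳ) = (1 − f)·s²/n with f = n/N = 10536/46813 = 0.22506569.
Var(ȳ) = (1 − 0.22506569)·9070/10536 = 0.77493431·0.86085801 = 0.66710841.
SE(ȳ) = √(0.66710841) = 0.8168.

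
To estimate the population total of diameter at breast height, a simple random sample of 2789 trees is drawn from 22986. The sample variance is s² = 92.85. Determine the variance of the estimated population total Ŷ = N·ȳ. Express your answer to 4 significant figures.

Var(Ŷ) = N²·Var(ȳ) = N²·(1 − n/N)·s²/n.
f = 2789/22986 = 0.12133473; Var(ȳ) = 0.87866527·92.85/2789 = 0.029252087.
Var(Ŷ) = 22986² · 0.029252087 = 1.5455521 × 10^7.

1.546 × 10^7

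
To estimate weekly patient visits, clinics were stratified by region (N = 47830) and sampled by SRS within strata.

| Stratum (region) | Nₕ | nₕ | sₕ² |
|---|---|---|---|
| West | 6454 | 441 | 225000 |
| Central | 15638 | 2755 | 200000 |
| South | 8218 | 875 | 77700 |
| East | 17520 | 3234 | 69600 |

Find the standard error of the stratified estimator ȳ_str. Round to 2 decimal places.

Var(ȳ_str) = Σₕ Wₕ²(1 − fₕ)sₕ²/nₕ with Wₕ = Nₕ/N, N = 47830.
West: Wₕ = 0.13493623; term = 0.13493623²·(1 − 0.06832972)·225000/441 = 8.6549255.
Central: Wₕ = 0.32694961; term = 0.32694961²·(1 − 0.17617342)·200000/2755 = 6.3930168.
South: Wₕ = 0.17181685; term = 0.17181685²·(1 − 0.10647359)·77700/875 = 2.3423504.
East: Wₕ = 0.36629730; term = 0.36629730²·(1 − 0.18458904)·69600/3234 = 2.3545787.
Sum = 19.744871.
SE = √(19.744871) = 4.44.

4.44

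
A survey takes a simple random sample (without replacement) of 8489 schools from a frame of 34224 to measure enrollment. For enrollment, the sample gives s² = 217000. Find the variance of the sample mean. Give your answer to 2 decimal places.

Under SRS without replacement, Var(ȳ) = (1 − f)·s²/n with f = n/N = 8489/34224 = 0.24804231.
Var(ȳ) = (1 − 0.24804231)·217000/8489 = 0.75195769·25.562493 = 19.221913.

19.22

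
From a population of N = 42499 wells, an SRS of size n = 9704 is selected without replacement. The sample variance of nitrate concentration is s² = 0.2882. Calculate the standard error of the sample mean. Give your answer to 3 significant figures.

Under SRS without replacement, Var(ȳ) = (1 − f)·s²/n with f = n/N = 9704/42499 = 0.22833478.
Var(ȳ) = (1 − 0.22833478)·0.2882/9704 = 0.77166522·2.9699093 × 10^-5 = 2.2917757 × 10^-5.
SE(ȳ) = √(2.2917757 × 10^-5) = 0.00479.

0.00479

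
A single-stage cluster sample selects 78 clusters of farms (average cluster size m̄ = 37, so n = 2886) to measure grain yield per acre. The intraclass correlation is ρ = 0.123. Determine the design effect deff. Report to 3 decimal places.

5.428

deff = 1 + (37 − 1)·0.123 = 1 + 4.428 = 5.428.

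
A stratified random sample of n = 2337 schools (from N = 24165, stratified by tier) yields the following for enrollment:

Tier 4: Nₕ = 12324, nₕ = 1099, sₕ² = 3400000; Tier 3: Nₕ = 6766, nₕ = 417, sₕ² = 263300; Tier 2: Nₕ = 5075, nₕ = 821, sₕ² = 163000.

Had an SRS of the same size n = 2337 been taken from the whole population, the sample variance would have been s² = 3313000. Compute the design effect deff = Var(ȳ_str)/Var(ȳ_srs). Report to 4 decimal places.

0.6143

Var(ȳ_str) = Σ Wₕ²(1−fₕ)sₕ²/nₕ with Wₕ = Nₕ/24165:
  Tier 4: (12324/24165)²·(1−1099/12324)·3400000/1099 = 732.90159
  Tier 3: (6766/24165)²·(1−417/6766)·263300/417 = 46.449231
  Tier 2: (5075/24165)²·(1−821/5075)·163000/821 = 7.3401406
  → Var(ȳ_str) = 786.69096.
Var(ȳ_srs) = (1 − 2337/24165)·3313000/2337 = 1280.5303.
deff = 786.69096 / 1280.5303 = 0.6143.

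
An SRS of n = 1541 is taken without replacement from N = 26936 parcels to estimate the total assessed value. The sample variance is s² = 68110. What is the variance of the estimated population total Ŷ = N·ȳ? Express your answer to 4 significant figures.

3.023 × 10^10

Var(Ŷ) = N²·Var(ȳ) = N²·(1 − n/N)·s²/n.
f = 1541/26936 = 0.05720968; Var(ȳ) = 0.94279032·68110/1541 = 41.669986.
Var(Ŷ) = 26936² · 41.669986 = 3.0233579 × 10^10.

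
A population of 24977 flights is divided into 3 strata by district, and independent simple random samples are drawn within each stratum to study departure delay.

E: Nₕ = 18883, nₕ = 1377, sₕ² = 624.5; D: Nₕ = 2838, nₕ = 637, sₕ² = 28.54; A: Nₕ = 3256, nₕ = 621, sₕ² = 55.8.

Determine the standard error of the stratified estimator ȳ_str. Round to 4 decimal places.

0.4919

Var(ȳ_str) = Σₕ Wₕ²(1 − fₕ)sₕ²/nₕ with Wₕ = Nₕ/N, N = 24977.
E: Wₕ = 0.75601553; term = 0.75601553²·(1 − 0.07292273)·624.5/1377 = 0.24031223.
D: Wₕ = 0.11362453; term = 0.11362453²·(1 − 0.22445384)·28.54/637 = 4.4860739 × 10^-4.
A: Wₕ = 0.13035993; term = 0.13035993²·(1 − 0.19072482)·55.8/621 = 0.0012357399.
Sum = 0.24199658.
SE = √(0.24199658) = 0.4919.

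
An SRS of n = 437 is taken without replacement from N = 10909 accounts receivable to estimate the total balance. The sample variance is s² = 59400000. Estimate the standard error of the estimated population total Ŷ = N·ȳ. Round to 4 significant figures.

Var(Ŷ) = N²·Var(ȳ) = N²·(1 − n/N)·s²/n.
f = 437/10909 = 0.04005867; Var(ȳ) = 0.95994133·59400000/437 = 130481.73.
Var(Ŷ) = 10909² · 130481.73 = 1.5528145 × 10^13.
SE(Ŷ) = √(1.5528145 × 10^13) = 3.941 × 10^6.

3.941 × 10^6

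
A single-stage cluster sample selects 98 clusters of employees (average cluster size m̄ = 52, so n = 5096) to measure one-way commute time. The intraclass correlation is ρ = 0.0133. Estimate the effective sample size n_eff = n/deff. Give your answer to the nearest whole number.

deff = 1 + (52 − 1)·0.0133 = 1 + 0.6783 = 1.6783.
n_eff = 5096 / 1.6783 = 3036.

3036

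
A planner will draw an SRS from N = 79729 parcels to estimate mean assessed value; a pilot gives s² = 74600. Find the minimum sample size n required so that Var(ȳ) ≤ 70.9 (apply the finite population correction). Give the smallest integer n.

Without fpc, n₀ = s²/D = 74600/70.9 = 1052.1862.
With fpc, (1 − n/N)·s²/n ≤ D requires n ≥ n₀/(1 + n₀/N) = 1052.1862/(1 + 1052.1862/79729) = 1038.4813.
Rounding up, n = 1039.

1039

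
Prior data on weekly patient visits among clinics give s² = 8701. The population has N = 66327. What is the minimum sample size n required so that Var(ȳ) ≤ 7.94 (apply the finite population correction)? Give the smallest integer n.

1079

Without fpc, n₀ = s²/D = 8701/7.94 = 1095.8438.
With fpc, (1 − n/N)·s²/n ≤ D requires n ≥ n₀/(1 + n₀/N) = 1095.8438/(1 + 1095.8438/66327) = 1078.0327.
Rounding up, n = 1079.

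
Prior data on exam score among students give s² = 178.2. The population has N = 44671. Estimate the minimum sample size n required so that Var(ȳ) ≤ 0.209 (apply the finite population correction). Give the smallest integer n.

837

Without fpc, n₀ = s²/D = 178.2/0.209 = 852.6316.
With fpc, (1 − n/N)·s²/n ≤ D requires n ≥ n₀/(1 + n₀/N) = 852.6316/(1 + 852.6316/44671) = 836.6623.
Rounding up, n = 837.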